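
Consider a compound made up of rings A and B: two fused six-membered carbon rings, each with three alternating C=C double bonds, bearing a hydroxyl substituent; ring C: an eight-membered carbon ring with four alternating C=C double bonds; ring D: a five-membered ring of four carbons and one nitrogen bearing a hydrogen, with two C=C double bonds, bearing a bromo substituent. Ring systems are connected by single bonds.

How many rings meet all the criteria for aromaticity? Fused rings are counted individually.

Rings A and B form a fused bicyclic system with 10 sp² atoms and 10 π electrons from ring double bonds. 10 = 4(2)+2, so the system is aromatic and both rings count as aromatic (naphthalene).
Ring C has only sp² ring atoms; a planar conformation would have a fully conjugated π system of 8 electrons. But 8 = 4(2), which is 4n not 4n+2, so ring C is not aromatic (cyclooctatetraene) — cyclooctatetraene distorts into a non-planar tub to avoid antiaromaticity.
Ring D is planar and fully conjugated; 2 ring double bonds (4 π electrons) plus a heteroatom lone pair (2) give 6 π electrons. Since 6 = 4n+2 (n=1), ring D is aromatic (pyrrole).
Aromatic: A, B, D. Total: 3.

3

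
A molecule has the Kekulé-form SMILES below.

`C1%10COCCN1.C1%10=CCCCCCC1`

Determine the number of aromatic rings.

0

The SMILES encodes a six-membered saturated ring with an oxygen and an N–H nitrogen at positions 1 and 4; an eight-membered carbon ring with one C=C double bond.
The 6-membered ring with one oxygen and one N–H (1,4) has only sp³ atoms, so it is not fully conjugated — not aromatic (morpholine).
The 8-membered ring has six sp³ carbons, so it is not fully conjugated — not aromatic (cyclooctene).
None of the rings are aromatic. Total: 0.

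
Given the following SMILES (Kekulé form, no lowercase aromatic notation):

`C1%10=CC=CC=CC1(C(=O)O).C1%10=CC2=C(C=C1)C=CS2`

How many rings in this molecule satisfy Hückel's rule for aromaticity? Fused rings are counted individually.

The SMILES encodes a seven-membered carbon ring with three C=C double bonds and one sp³ carbon; a six-membered carbon ring with three alternating C=C double bonds, fused to a five-membered ring containing one sulfur and two C=C double bonds.
The 7-membered ring has one sp³ carbon, so it is not fully conjugated — not aromatic (cycloheptatriene).
The fused 6/5-membered bicyclic (with one sulfur) is a single π system with 9 sp² atoms and 10 π electrons from ring double bonds plus a heteroatom lone pair. 10 = 4(2)+2, so the system is aromatic and both rings count as aromatic (benzothiophene).
2 of the 3 rings are aromatic. Total: 2.

2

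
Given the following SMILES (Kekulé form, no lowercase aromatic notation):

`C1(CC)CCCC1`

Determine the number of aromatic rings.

0

The SMILES encodes a five-membered saturated carbon ring.
The 5-membered ring has only sp³ atoms, so it is not fully conjugated — not aromatic (cyclopentane).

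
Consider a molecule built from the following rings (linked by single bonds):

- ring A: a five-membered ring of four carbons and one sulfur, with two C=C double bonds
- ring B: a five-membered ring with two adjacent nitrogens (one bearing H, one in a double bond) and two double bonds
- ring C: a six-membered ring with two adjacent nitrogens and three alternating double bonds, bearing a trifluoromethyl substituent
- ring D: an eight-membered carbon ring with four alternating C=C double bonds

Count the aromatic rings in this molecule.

3

Ring A has a continuous p-orbital overlap around the ring; 2 ring double bonds (4 π electrons) plus a heteroatom lone pair (2) give 6 π electrons. 6 = 4(1)+2, so ring A is aromatic (thiophene).
Ring B is fully conjugated (every ring atom contributes a p orbital); 2 ring double bonds (4 π electrons) plus a heteroatom lone pair (2) give 6 π electrons. Since 6 = 4n+2 (n=1), ring B is aromatic (pyrazole).
Ring C is fully conjugated (every ring atom contributes a p orbital); 3 ring double bonds give 6 π electrons. 6 = 4(1)+2, so ring C is aromatic (pyridazine).
Ring D has only sp² ring atoms; a planar conformation would have a fully conjugated π system of 8 electrons. But 8 = 4(2), which is 4n not 4n+2, so ring D is not aromatic (cyclooctatetraene) — cyclooctatetraene distorts into a non-planar tub to avoid antiaromaticity.
Aromatic: A, B, C. Total: 3.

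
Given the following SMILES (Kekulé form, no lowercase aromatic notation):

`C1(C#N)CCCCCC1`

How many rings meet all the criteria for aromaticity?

The SMILES encodes a seven-membered saturated carbon ring.
The 7-membered ring has only sp³ atoms, so it is not fully conjugated — not aromatic (cycloheptane).

0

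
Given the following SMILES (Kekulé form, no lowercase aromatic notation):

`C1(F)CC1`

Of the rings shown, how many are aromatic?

The SMILES encodes a three-membered saturated carbon ring.
The 3-membered ring has only sp³ atoms, so it is not fully conjugated — not aromatic (cyclopropane).

0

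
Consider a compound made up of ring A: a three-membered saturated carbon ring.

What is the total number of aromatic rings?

0

Ring A has only sp³ atoms, so it is not fully conjugated — not aromatic (cyclopropane).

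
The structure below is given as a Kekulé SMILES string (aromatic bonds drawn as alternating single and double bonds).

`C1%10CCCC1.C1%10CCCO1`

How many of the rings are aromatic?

0

The SMILES encodes a five-membered saturated carbon ring; a five-membered saturated ring of four carbons and one oxygen.
The 5-membered ring has only sp³ atoms, so it is not fully conjugated — not aromatic (cyclopentane).
The 5-membered ring with one oxygen has only sp³ atoms, so it is not fully conjugated — not aromatic (tetrahydrofuran).
None of the rings are aromatic. Total: 0.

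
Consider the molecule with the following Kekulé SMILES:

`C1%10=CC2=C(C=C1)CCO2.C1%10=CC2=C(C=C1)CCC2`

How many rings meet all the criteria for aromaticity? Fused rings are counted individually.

2

The SMILES encodes a six-membered carbon ring with three alternating C=C double bonds, fused to a five-membered ring containing one oxygen and two sp³ carbons; a six-membered carbon ring with three alternating C=C double bonds, fused to a saturated five-membered carbon ring.
The 6-membered ring is fully conjugated (every ring atom contributes a p orbital); 3 ring double bonds give 6 π electrons. 6 = 4(1)+2, so it is aromatic (benzene ring).
The 5-membered ring with one oxygen has two sp³ carbons, so it is not fully conjugated — not aromatic (oxolane ring).
The second 6-membered ring is fully conjugated (every ring atom contributes a p orbital); 3 ring double bonds give 6 π electrons. 6 = 4(1)+2, so it is aromatic (benzene ring).
The 5-membered ring has three sp³ carbons, so it is not fully conjugated — not aromatic (cyclopentane ring).
2 of the 4 rings are aromatic. Total: 2.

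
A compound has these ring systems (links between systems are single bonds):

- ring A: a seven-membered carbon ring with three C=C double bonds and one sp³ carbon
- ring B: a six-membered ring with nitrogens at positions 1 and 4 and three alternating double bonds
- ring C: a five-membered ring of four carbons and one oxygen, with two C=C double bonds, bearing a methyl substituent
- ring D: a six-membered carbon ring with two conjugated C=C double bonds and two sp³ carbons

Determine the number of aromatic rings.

Ring A has one sp³ carbon, so it is not fully conjugated — not aromatic (cycloheptatriene).
Ring B is planar and fully conjugated; 3 ring double bonds give 6 π electrons. Since 6 = 4n+2 (n=1), ring B is aromatic (pyrazine).
Ring C is fully conjugated (every ring atom contributes a p orbital); 2 ring double bonds (4 π electrons) plus a heteroatom lone pair (2) give 6 π electrons. 6 = 4(1)+2, so ring C is aromatic (furan).
Ring D has two sp³ carbons, so it is not fully conjugated — not aromatic (1,3-cyclohexadiene).
Aromatic: B, C. Total: 2.

2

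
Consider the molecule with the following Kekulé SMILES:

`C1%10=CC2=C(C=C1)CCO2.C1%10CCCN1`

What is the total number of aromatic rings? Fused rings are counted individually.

1

The SMILES encodes a six-membered carbon ring with three alternating C=C double bonds, fused to a five-membered ring containing one oxygen and two sp³ carbons; a five-membered saturated ring of four carbons and one N–H nitrogen.
The 6-membered ring is planar and fully conjugated; 3 ring double bonds give 6 π electrons. Since 6 = 4n+2 (n=1), it is aromatic (benzene ring).
The 5-membered ring with one oxygen has two sp³ carbons, so it is not fully conjugated — not aromatic (oxolane ring).
The 5-membered ring with one N–H has only sp³ atoms, so it is not fully conjugated — not aromatic (pyrrolidine).
1 of the 3 rings is aromatic. Total: 1.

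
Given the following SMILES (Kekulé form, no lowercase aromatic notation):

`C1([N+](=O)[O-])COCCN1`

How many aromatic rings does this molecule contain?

The SMILES encodes a six-membered saturated ring with an oxygen and an N–H nitrogen at positions 1 and 4.
The 6-membered ring with one oxygen and one N–H (1,4) has only sp³ atoms, so it is not fully conjugated — not aromatic (morpholine).

0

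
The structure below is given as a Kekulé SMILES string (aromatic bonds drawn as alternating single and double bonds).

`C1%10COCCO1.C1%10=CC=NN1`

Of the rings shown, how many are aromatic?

The SMILES encodes a six-membered saturated ring with oxygens at positions 1 and 4; a five-membered ring with two adjacent nitrogens (one bearing H, one in a double bond) and two double bonds.
The 6-membered ring with two oxygens (1,4) has only sp³ atoms, so it is not fully conjugated — not aromatic (1,4-dioxane).
The 5-membered ring with two adjacent nitrogens (one N–H, one =N–) is planar and fully conjugated; 2 ring double bonds (4 π electrons) plus a heteroatom lone pair (2) give 6 π electrons. Since 6 = 4n+2 (n=1), it is aromatic (pyrazole).
1 of the 2 rings is aromatic. Total: 1.

1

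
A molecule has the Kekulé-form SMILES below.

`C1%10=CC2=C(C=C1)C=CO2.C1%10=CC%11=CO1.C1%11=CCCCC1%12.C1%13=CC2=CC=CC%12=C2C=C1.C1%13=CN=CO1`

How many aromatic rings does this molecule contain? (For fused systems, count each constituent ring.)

The SMILES encodes a six-membered carbon ring with three alternating C=C double bonds, fused to a five-membered ring containing one oxygen and two C=C double bonds; a five-membered ring of four carbons and one oxygen, with two C=C double bonds; a six-membered carbon ring with one C=C double bond; two fused six-membered carbon rings, each with three alternating C=C double bonds; a five-membered ring with an oxygen at position 1 and a nitrogen at position 3 (in a C=N bond), with two double bonds.
The fused 6/5-membered bicyclic (with one oxygen) is a single π system with 9 sp² atoms and 10 π electrons from ring double bonds plus a heteroatom lone pair. 10 = 4(2)+2, so the system is aromatic and both rings count as aromatic (benzofuran).
The 5-membered ring with one oxygen is fully conjugated (every ring atom contributes a p orbital); 2 ring double bonds (4 π electrons) plus a heteroatom lone pair (2) give 6 π electrons. Since 6 = 4n+2 (n=1), it is aromatic (furan).
The 6-membered ring has four sp³ carbons, so it is not fully conjugated — not aromatic (cyclohexene).
The fused 6/6-membered bicyclic is a single π system with 10 sp² atoms and 10 π electrons from ring double bonds. 10 = 4(2)+2, so the system is aromatic and both rings count as aromatic (naphthalene).
The 5-membered ring with one oxygen and one =N– has a continuous p-orbital overlap around the ring; 2 ring double bonds (4 π electrons) plus a heteroatom lone pair (2) give 6 π electrons. Since 6 = 4n+2 (n=1), it is aromatic (oxazole).
6 of the 7 rings are aromatic. Total: 6.

6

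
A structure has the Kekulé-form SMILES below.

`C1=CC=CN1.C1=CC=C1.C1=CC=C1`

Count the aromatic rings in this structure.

1

The SMILES encodes a five-membered ring of four carbons and one nitrogen bearing a hydrogen, with two C=C double bonds; a four-membered carbon ring with two alternating C=C double bonds; a four-membered carbon ring with two alternating C=C double bonds.
The 5-membered ring with one N–H is planar and fully conjugated; 2 ring double bonds (4 π electrons) plus a heteroatom lone pair (2) give 6 π electrons. That satisfies 4n+2 with n=1, so it is aromatic (pyrrole).
The 4-membered ring has only sp² ring atoms; a planar conformation would have a fully conjugated π system of 4 electrons. But 4 = 4(1), which is 4n not 4n+2, so it is not aromatic (cyclobutadiene) — cyclobutadiene is antiaromatic and distorts to a rectangle.
The second 4-membered ring has only sp² ring atoms; a planar conformation would have a fully conjugated π system of 4 electrons. But 4 = 4(1), which is 4n not 4n+2, so it is not aromatic (cyclobutadiene) — cyclobutadiene is antiaromatic and distorts to a rectangle.
1 of the 3 rings is aromatic. Total: 1.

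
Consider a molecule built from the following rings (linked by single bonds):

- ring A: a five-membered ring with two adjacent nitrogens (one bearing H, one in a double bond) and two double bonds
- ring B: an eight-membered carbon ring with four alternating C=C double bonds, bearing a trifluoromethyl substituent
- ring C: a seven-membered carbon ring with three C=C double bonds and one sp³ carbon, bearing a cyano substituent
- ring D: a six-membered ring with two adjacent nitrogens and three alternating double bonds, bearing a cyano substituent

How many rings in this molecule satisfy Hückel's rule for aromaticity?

2

Ring A has a continuous p-orbital overlap around the ring; 2 ring double bonds (4 π electrons) plus a heteroatom lone pair (2) give 6 π electrons. That satisfies 4n+2 with n=1, so ring A is aromatic (pyrazole).
Ring B has only sp² ring atoms; a planar conformation would have a fully conjugated π system of 8 electrons. But 8 = 4(2), which is 4n not 4n+2, so ring B is not aromatic (cyclooctatetraene) — cyclooctatetraene distorts into a non-planar tub to avoid antiaromaticity.
Ring C has one sp³ carbon, so it is not fully conjugated — not aromatic (cycloheptatriene).
Ring D is fully conjugated (every ring atom contributes a p orbital); 3 ring double bonds give 6 π electrons. Since 6 = 4n+2 (n=1), ring D is aromatic (pyridazine).
Aromatic: A, D. Total: 2.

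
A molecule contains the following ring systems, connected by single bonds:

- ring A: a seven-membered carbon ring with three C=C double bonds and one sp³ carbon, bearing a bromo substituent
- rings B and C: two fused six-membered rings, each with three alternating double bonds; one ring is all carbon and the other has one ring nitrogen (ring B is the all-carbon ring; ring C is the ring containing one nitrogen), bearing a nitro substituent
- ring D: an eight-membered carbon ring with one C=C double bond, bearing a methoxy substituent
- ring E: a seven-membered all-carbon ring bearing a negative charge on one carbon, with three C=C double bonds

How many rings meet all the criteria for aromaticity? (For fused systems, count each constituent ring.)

Ring A has one sp³ carbon, so it is not fully conjugated — not aromatic (cycloheptatriene).
Rings B and C form a fused bicyclic system (with one nitrogen) with 10 sp² atoms and 10 π electrons from ring double bonds. 10 = 4(2)+2, so the system is aromatic and both rings count as aromatic (quinoline).
Ring D has six sp³ carbons, so it is not fully conjugated — not aromatic (cyclooctene).
Ring E has only sp² ring atoms; a planar conformation would have a fully conjugated π system of 8 electrons. But 8 = 4(2), which is 4n not 4n+2, so ring E is not aromatic (cycloheptatrienyl anion).
Aromatic: B, C. Total: 2.

2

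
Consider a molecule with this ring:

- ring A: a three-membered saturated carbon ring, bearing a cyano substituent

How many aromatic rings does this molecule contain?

Ring A has only sp³ atoms, so it is not fully conjugated — not aromatic (cyclopropane).

0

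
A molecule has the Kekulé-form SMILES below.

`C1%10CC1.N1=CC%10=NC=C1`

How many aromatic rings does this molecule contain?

1

The SMILES encodes a three-membered saturated carbon ring; a six-membered ring with nitrogens at positions 1 and 4 and three alternating double bonds.
The 3-membered ring has only sp³ atoms, so it is not fully conjugated — not aromatic (cyclopropane).
The 6-membered ring with two nitrogens (1,4) is fully conjugated (every ring atom contributes a p orbital); 3 ring double bonds give 6 π electrons. 6 = 4(1)+2, so it is aromatic (pyrazine).
1 of the 2 rings is aromatic. Total: 1.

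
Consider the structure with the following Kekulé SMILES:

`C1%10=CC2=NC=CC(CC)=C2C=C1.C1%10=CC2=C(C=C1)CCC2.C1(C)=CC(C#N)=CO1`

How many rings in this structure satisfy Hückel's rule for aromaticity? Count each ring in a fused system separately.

4

The SMILES encodes two fused six-membered rings, each with three alternating double bonds; one ring is all carbon and the other has one ring nitrogen; a six-membered carbon ring with three alternating C=C double bonds, fused to a saturated five-membered carbon ring; a five-membered ring of four carbons and one oxygen, with two C=C double bonds.
The fused 6/6-membered bicyclic (with one nitrogen) is a single π system with 10 sp² atoms and 10 π electrons from ring double bonds. 10 = 4(2)+2, so the system is aromatic and both rings count as aromatic (quinoline).
The 6-membered ring is planar and fully conjugated; 3 ring double bonds give 6 π electrons. Since 6 = 4n+2 (n=1), it is aromatic (benzene ring).
The 5-membered ring has three sp³ carbons, so it is not fully conjugated — not aromatic (cyclopentane ring).
The 5-membered ring with one oxygen is planar and fully conjugated; 2 ring double bonds (4 π electrons) plus a heteroatom lone pair (2) give 6 π electrons. That satisfies 4n+2 with n=1, so it is aromatic (furan).
4 of the 5 rings are aromatic. Total: 4.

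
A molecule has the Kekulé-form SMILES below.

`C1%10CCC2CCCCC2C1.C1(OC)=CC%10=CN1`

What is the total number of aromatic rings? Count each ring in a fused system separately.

The SMILES encodes two fused six-membered saturated carbon rings; a five-membered ring of four carbons and one nitrogen bearing a hydrogen, with two C=C double bonds.
The 6-membered ring has only sp³ atoms, so it is not fully conjugated — not aromatic (cyclohexane ring).
The second 6-membered ring has only sp³ atoms, so it is not fully conjugated — not aromatic (cyclohexane ring).
The 5-membered ring with one N–H has a continuous p-orbital overlap around the ring; 2 ring double bonds (4 π electrons) plus a heteroatom lone pair (2) give 6 π electrons. Since 6 = 4n+2 (n=1), it is aromatic (pyrrole).
1 of the 3 rings is aromatic. Total: 1.

1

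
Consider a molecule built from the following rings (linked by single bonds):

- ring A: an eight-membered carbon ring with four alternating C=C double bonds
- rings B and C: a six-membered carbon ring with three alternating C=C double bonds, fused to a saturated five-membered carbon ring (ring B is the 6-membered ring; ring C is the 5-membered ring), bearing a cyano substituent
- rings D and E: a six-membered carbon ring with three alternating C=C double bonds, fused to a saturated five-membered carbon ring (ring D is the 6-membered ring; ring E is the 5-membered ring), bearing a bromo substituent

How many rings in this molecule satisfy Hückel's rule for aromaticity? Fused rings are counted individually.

2

Ring A has only sp² ring atoms; a planar conformation would have a fully conjugated π system of 8 electrons. But 8 = 4(2), which is 4n not 4n+2, so ring A is not aromatic (cyclooctatetraene) — cyclooctatetraene distorts into a non-planar tub to avoid antiaromaticity.
Ring B has a continuous p-orbital overlap around the ring; 3 ring double bonds give 6 π electrons. Since 6 = 4n+2 (n=1), ring B is aromatic (benzene ring).
Ring C has three sp³ carbons, so it is not fully conjugated — not aromatic (cyclopentane ring).
Ring D is planar and fully conjugated; 3 ring double bonds give 6 π electrons. That satisfies 4n+2 with n=1, so ring D is aromatic (benzene ring).
Ring E has three sp³ carbons, so it is not fully conjugated — not aromatic (cyclopentane ring).
Aromatic: B, D. Total: 2.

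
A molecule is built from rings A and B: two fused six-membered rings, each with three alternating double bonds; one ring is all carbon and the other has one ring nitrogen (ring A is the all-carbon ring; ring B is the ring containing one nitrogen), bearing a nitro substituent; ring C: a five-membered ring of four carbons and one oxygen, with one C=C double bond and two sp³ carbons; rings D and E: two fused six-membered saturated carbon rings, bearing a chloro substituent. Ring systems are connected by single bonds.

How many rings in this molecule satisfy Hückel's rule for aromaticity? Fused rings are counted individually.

Rings A and B form a fused bicyclic system (with one nitrogen) with 10 sp² atoms and 10 π electrons from ring double bonds. 10 = 4(2)+2, so the system is aromatic and both rings count as aromatic (quinoline).
Ring C has two sp³ carbons, so it is not fully conjugated — not aromatic (2,3-dihydrofuran).
Ring D has only sp³ atoms, so it is not fully conjugated — not aromatic (cyclohexane ring).
Ring E has only sp³ atoms, so it is not fully conjugated — not aromatic (cyclohexane ring).
Aromatic: A, B. Total: 2.

2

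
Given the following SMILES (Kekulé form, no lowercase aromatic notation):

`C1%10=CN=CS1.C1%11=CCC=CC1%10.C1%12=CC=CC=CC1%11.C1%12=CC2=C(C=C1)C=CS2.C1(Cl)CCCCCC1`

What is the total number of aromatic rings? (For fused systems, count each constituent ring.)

The SMILES encodes a five-membered ring with a sulfur at position 1 and a nitrogen at position 3 (in a C=N bond), with two double bonds; a six-membered carbon ring with two isolated C=C double bonds and two sp³ carbons; a seven-membered carbon ring with three C=C double bonds and one sp³ carbon; a six-membered carbon ring with three alternating C=C double bonds, fused to a five-membered ring containing one sulfur and two C=C double bonds; a seven-membered saturated carbon ring.
The 5-membered ring with one sulfur and one =N– is planar and fully conjugated; 2 ring double bonds (4 π electrons) plus a heteroatom lone pair (2) give 6 π electrons. That satisfies 4n+2 with n=1, so it is aromatic (thiazole).
The 6-membered ring has two sp³ carbons, so it is not fully conjugated — not aromatic (1,4-cyclohexadiene).
The 7-membered ring has one sp³ carbon, so it is not fully conjugated — not aromatic (cycloheptatriene).
The fused 6/5-membered bicyclic (with one sulfur) is a single π system with 9 sp² atoms and 10 π electrons from ring double bonds plus a heteroatom lone pair. 10 = 4(2)+2, so the system is aromatic and both rings count as aromatic (benzothiophene).
The second 7-membered ring has only sp³ atoms, so it is not fully conjugated — not aromatic (cycloheptane).
3 of the 6 rings are aromatic. Total: 3.

3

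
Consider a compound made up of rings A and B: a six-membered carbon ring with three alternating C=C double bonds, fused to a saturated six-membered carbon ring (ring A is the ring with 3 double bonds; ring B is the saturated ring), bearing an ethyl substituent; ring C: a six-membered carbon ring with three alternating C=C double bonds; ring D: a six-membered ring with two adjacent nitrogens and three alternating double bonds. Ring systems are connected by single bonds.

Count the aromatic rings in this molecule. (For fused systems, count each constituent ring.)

Ring A is fully conjugated (every ring atom contributes a p orbital); 3 ring double bonds give 6 π electrons. 6 = 4(1)+2, so ring A is aromatic (benzene ring).
Ring B has four sp³ carbons, so it is not fully conjugated — not aromatic (cyclohexane ring).
Ring C is planar and fully conjugated; 3 ring double bonds give 6 π electrons. That satisfies 4n+2 with n=1, so ring C is aromatic (benzene).
Ring D is fully conjugated (every ring atom contributes a p orbital); 3 ring double bonds give 6 π electrons. 6 = 4(1)+2, so ring D is aromatic (pyridazine).
Aromatic: A, C, D. Total: 3.

3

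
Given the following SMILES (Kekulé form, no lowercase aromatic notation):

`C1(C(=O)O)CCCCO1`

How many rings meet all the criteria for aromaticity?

0

The SMILES encodes a six-membered saturated ring of five carbons and one oxygen.
The 6-membered ring with one oxygen has only sp³ atoms, so it is not fully conjugated — not aromatic (tetrahydropyran).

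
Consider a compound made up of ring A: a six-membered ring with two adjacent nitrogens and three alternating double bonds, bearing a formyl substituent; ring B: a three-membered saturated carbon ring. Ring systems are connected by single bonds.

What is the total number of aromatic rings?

Ring A is planar and fully conjugated; 3 ring double bonds give 6 π electrons. 6 = 4(1)+2, so ring A is aromatic (pyridazine).
Ring B has only sp³ atoms, so it is not fully conjugated — not aromatic (cyclopropane).
Aromatic: A. Total: 1.

1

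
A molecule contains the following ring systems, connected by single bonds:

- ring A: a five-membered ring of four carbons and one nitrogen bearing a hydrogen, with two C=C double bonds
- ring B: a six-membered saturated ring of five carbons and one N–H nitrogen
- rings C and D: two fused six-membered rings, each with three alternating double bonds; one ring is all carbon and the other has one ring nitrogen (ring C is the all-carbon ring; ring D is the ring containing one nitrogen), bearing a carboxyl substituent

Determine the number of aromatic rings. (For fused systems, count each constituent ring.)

Ring A is fully conjugated (every ring atom contributes a p orbital); 2 ring double bonds (4 π electrons) plus a heteroatom lone pair (2) give 6 π electrons. Since 6 = 4n+2 (n=1), ring A is aromatic (pyrrole).
Ring B has only sp³ atoms, so it is not fully conjugated — not aromatic (piperidine).
Rings C and D form a fused bicyclic system (with one nitrogen) with 10 sp² atoms and 10 π electrons from ring double bonds. 10 = 4(2)+2, so the system is aromatic and both rings count as aromatic (quinoline).
Aromatic: A, C, D. Total: 3.

3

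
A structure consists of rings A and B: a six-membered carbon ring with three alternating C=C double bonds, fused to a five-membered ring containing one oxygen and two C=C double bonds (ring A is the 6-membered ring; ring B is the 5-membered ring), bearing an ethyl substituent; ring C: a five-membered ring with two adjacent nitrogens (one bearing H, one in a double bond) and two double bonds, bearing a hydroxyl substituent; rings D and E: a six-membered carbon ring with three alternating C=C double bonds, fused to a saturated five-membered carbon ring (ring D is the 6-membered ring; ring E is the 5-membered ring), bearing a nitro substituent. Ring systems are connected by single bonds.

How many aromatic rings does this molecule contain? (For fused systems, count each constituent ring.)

Rings A and B form a fused bicyclic system (with one oxygen) with 9 sp² atoms and 10 π electrons from ring double bonds plus a heteroatom lone pair. 10 = 4(2)+2, so the system is aromatic and both rings count as aromatic (benzofuran).
Ring C has a continuous p-orbital overlap around the ring; 2 ring double bonds (4 π electrons) plus a heteroatom lone pair (2) give 6 π electrons. 6 = 4(1)+2, so ring C is aromatic (pyrazole).
Ring D is fully conjugated (every ring atom contributes a p orbital); 3 ring double bonds give 6 π electrons. 6 = 4(1)+2, so ring D is aromatic (benzene ring).
Ring E has three sp³ carbons, so it is not fully conjugated — not aromatic (cyclopentane ring).
Aromatic: A, B, C, D. Total: 4.

4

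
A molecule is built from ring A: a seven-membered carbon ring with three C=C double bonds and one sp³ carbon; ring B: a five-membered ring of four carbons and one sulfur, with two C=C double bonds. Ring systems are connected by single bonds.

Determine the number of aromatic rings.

1

Ring A has one sp³ carbon, so it is not fully conjugated — not aromatic (cycloheptatriene).
Ring B is planar and fully conjugated; 2 ring double bonds (4 π electrons) plus a heteroatom lone pair (2) give 6 π electrons. That satisfies 4n+2 with n=1, so ring B is aromatic (thiophene).
Aromatic: B. Total: 1.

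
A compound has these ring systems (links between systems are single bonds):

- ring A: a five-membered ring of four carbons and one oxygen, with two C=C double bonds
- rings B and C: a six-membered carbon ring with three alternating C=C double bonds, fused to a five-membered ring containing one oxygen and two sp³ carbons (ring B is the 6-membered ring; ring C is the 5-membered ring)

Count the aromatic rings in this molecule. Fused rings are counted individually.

Ring A is planar and fully conjugated; 2 ring double bonds (4 π electrons) plus a heteroatom lone pair (2) give 6 π electrons. That satisfies 4n+2 with n=1, so ring A is aromatic (furan).
Ring B is planar and fully conjugated; 3 ring double bonds give 6 π electrons. That satisfies 4n+2 with n=1, so ring B is aromatic (benzene ring).
Ring C has two sp³ carbons, so it is not fully conjugated — not aromatic (oxolane ring).
Aromatic: A, B. Total: 2.

2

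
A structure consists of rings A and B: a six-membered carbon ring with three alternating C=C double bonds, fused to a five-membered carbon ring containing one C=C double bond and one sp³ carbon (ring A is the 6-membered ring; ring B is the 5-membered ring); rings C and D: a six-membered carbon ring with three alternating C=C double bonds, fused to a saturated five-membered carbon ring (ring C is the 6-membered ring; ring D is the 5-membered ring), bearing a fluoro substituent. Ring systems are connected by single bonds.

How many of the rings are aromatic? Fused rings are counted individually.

2

Ring A is fully conjugated (every ring atom contributes a p orbital); 3 ring double bonds give 6 π electrons. Since 6 = 4n+2 (n=1), ring A is aromatic (benzene ring).
Ring B has one sp³ carbon, so it is not fully conjugated — not aromatic (cyclopentene ring).
Ring C is fully conjugated (every ring atom contributes a p orbital); 3 ring double bonds give 6 π electrons. 6 = 4(1)+2, so ring C is aromatic (benzene ring).
Ring D has three sp³ carbons, so it is not fully conjugated — not aromatic (cyclopentane ring).
Aromatic: A, C. Total: 2.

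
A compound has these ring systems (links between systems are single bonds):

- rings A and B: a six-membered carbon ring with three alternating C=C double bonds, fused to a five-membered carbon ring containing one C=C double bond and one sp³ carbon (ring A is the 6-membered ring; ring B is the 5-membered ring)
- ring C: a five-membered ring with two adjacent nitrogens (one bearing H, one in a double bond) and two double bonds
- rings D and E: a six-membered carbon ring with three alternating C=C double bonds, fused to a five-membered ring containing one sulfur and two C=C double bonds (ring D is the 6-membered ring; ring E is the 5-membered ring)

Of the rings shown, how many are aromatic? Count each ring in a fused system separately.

4

Ring A is planar and fully conjugated; 3 ring double bonds give 6 π electrons. That satisfies 4n+2 with n=1, so ring A is aromatic (benzene ring).
Ring B has one sp³ carbon, so it is not fully conjugated — not aromatic (cyclopentene ring).
Ring C is fully conjugated (every ring atom contributes a p orbital); 2 ring double bonds (4 π electrons) plus a heteroatom lone pair (2) give 6 π electrons. 6 = 4(1)+2, so ring C is aromatic (pyrazole).
Rings D and E form a fused bicyclic system (with one sulfur) with 9 sp² atoms and 10 π electrons from ring double bonds plus a heteroatom lone pair. 10 = 4(2)+2, so the system is aromatic and both rings count as aromatic (benzothiophene).
Aromatic: A, C, D, E. Total: 4.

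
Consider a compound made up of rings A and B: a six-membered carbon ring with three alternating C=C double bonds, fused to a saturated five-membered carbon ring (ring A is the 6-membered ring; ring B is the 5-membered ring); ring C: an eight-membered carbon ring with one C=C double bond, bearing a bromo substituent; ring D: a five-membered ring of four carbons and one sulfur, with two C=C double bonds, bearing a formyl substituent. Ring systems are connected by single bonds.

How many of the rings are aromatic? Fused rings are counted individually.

Ring A is planar and fully conjugated; 3 ring double bonds give 6 π electrons. Since 6 = 4n+2 (n=1), ring A is aromatic (benzene ring).
Ring B has three sp³ carbons, so it is not fully conjugated — not aromatic (cyclopentane ring).
Ring C has six sp³ carbons, so it is not fully conjugated — not aromatic (cyclooctene).
Ring D is planar and fully conjugated; 2 ring double bonds (4 π electrons) plus a heteroatom lone pair (2) give 6 π electrons. Since 6 = 4n+2 (n=1), ring D is aromatic (thiophene).
Aromatic: A, D. Total: 2.

2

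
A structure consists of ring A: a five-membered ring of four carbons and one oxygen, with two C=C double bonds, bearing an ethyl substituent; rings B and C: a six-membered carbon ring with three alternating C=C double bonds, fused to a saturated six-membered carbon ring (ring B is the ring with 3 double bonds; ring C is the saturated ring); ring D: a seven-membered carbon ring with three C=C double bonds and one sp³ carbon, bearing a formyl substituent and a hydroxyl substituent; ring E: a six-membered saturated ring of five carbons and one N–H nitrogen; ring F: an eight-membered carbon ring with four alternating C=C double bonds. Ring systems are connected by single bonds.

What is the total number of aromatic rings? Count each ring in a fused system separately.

Ring A is fully conjugated (every ring atom contributes a p orbital); 2 ring double bonds (4 π electrons) plus a heteroatom lone pair (2) give 6 π electrons. 6 = 4(1)+2, so ring A is aromatic (furan).
Ring B is fully conjugated (every ring atom contributes a p orbital); 3 ring double bonds give 6 π electrons. 6 = 4(1)+2, so ring B is aromatic (benzene ring).
Ring C has four sp³ carbons, so it is not fully conjugated — not aromatic (cyclohexane ring).
Ring D has one sp³ carbon, so it is not fully conjugated — not aromatic (cycloheptatriene).
Ring E has only sp³ atoms, so it is not fully conjugated — not aromatic (piperidine).
Ring F has only sp² ring atoms; a planar conformation would have a fully conjugated π system of 8 electrons. But 8 = 4(2), which is 4n not 4n+2, so ring F is not aromatic (cyclooctatetraene) — cyclooctatetraene distorts into a non-planar tub to avoid antiaromaticity.
Aromatic: A, B. Total: 2.

2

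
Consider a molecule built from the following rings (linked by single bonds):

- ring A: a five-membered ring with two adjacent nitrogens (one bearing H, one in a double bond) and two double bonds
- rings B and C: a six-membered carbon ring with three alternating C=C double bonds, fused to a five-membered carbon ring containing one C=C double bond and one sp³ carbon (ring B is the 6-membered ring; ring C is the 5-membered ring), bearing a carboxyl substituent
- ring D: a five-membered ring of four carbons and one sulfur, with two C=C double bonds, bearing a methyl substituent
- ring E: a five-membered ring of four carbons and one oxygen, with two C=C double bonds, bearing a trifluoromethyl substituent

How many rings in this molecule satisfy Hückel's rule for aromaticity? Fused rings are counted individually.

Ring A has a continuous p-orbital overlap around the ring; 2 ring double bonds (4 π electrons) plus a heteroatom lone pair (2) give 6 π electrons. Since 6 = 4n+2 (n=1), ring A is aromatic (pyrazole).
Ring B is fully conjugated (every ring atom contributes a p orbital); 3 ring double bonds give 6 π electrons. Since 6 = 4n+2 (n=1), ring B is aromatic (benzene ring).
Ring C has one sp³ carbon, so it is not fully conjugated — not aromatic (cyclopentene ring).
Ring D is fully conjugated (every ring atom contributes a p orbital); 2 ring double bonds (4 π electrons) plus a heteroatom lone pair (2) give 6 π electrons. 6 = 4(1)+2, so ring D is aromatic (thiophene).
Ring E has a continuous p-orbital overlap around the ring; 2 ring double bonds (4 π electrons) plus a heteroatom lone pair (2) give 6 π electrons. 6 = 4(1)+2, so ring E is aromatic (furan).
Aromatic: A, B, D, E. Total: 4.

4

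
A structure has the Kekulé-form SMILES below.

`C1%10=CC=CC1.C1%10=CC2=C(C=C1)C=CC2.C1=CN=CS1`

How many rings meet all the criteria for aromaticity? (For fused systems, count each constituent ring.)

2

The SMILES encodes a five-membered carbon ring with two conjugated C=C double bonds and one sp³ carbon; a six-membered carbon ring with three alternating C=C double bonds, fused to a five-membered carbon ring containing one C=C double bond and one sp³ carbon; a five-membered ring with a sulfur at position 1 and a nitrogen at position 3 (in a C=N bond), with two double bonds.
The 5-membered ring has one sp³ carbon, so it is not fully conjugated — not aromatic (cyclopentadiene).
The 6-membered ring has a continuous p-orbital overlap around the ring; 3 ring double bonds give 6 π electrons. 6 = 4(1)+2, so it is aromatic (benzene ring).
The second 5-membered ring has one sp³ carbon, so it is not fully conjugated — not aromatic (cyclopentene ring).
The 5-membered ring with one sulfur and one =N– is fully conjugated (every ring atom contributes a p orbital); 2 ring double bonds (4 π electrons) plus a heteroatom lone pair (2) give 6 π electrons. Since 6 = 4n+2 (n=1), it is aromatic (thiazole).
2 of the 4 rings are aromatic. Total: 2.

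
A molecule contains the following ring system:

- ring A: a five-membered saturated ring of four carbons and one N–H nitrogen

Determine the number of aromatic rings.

Ring A has only sp³ atoms, so it is not fully conjugated — not aromatic (pyrrolidine).

0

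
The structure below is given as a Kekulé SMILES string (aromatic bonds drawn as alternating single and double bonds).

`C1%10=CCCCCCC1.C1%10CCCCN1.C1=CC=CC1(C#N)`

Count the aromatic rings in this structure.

The SMILES encodes an eight-membered carbon ring with one C=C double bond; a six-membered saturated ring of five carbons and one N–H nitrogen; a five-membered carbon ring with two conjugated C=C double bonds and one sp³ carbon.
The 8-membered ring has six sp³ carbons, so it is not fully conjugated — not aromatic (cyclooctene).
The 6-membered ring with one N–H has only sp³ atoms, so it is not fully conjugated — not aromatic (piperidine).
The 5-membered ring has one sp³ carbon, so it is not fully conjugated — not aromatic (cyclopentadiene).
None of the rings are aromatic. Total: 0.

0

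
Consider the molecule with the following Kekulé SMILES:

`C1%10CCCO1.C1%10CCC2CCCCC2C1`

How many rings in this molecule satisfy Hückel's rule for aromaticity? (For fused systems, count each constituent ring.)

0

The SMILES encodes a five-membered saturated ring of four carbons and one oxygen; two fused six-membered saturated carbon rings.
The 5-membered ring with one oxygen has only sp³ atoms, so it is not fully conjugated — not aromatic (tetrahydrofuran).
The 6-membered ring has only sp³ atoms, so it is not fully conjugated — not aromatic (cyclohexane ring).
The second 6-membered ring has only sp³ atoms, so it is not fully conjugated — not aromatic (cyclohexane ring).
None of the rings are aromatic. Total: 0.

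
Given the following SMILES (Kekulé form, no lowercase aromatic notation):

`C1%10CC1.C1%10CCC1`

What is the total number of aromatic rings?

0

The SMILES encodes a three-membered saturated carbon ring; a four-membered saturated carbon ring.
The 3-membered ring has only sp³ atoms, so it is not fully conjugated — not aromatic (cyclopropane).
The 4-membered ring has only sp³ atoms, so it is not fully conjugated — not aromatic (cyclobutane).
None of the rings are aromatic. Total: 0.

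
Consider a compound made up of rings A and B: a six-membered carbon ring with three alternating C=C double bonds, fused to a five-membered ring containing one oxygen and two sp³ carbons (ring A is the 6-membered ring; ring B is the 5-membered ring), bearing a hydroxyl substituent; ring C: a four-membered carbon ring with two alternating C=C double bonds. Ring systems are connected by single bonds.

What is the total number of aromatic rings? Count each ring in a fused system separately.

Ring A has a continuous p-orbital overlap around the ring; 3 ring double bonds give 6 π electrons. 6 = 4(1)+2, so ring A is aromatic (benzene ring).
Ring B has two sp³ carbons, so it is not fully conjugated — not aromatic (oxolane ring).
Ring C has only sp² ring atoms; a planar conformation would have a fully conjugated π system of 4 electrons. But 4 = 4(1), which is 4n not 4n+2, so ring C is not aromatic (cyclobutadiene) — cyclobutadiene is antiaromatic and distorts to a rectangle.
Aromatic: A. Total: 1.

1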